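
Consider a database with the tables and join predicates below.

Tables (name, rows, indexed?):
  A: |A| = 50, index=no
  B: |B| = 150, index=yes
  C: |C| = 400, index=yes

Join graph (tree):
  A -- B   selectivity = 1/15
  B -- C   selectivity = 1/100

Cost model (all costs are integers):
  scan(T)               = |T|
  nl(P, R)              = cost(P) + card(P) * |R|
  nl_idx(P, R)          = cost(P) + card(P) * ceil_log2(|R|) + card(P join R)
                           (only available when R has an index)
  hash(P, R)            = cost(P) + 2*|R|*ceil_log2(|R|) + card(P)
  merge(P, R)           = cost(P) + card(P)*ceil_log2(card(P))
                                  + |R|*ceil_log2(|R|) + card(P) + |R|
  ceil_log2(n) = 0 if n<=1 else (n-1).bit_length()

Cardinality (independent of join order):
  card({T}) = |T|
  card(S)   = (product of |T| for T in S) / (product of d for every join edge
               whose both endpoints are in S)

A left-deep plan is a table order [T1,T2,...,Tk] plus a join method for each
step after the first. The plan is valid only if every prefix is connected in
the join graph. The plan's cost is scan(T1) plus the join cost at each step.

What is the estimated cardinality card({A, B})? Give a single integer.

500

Tables in S: A(50), B(150)
Edges inside S: A-B(d=15)
numerator = 50 * 150 = 7500
denominator = 15 = 15
card(S) = 7500 / 15 = 500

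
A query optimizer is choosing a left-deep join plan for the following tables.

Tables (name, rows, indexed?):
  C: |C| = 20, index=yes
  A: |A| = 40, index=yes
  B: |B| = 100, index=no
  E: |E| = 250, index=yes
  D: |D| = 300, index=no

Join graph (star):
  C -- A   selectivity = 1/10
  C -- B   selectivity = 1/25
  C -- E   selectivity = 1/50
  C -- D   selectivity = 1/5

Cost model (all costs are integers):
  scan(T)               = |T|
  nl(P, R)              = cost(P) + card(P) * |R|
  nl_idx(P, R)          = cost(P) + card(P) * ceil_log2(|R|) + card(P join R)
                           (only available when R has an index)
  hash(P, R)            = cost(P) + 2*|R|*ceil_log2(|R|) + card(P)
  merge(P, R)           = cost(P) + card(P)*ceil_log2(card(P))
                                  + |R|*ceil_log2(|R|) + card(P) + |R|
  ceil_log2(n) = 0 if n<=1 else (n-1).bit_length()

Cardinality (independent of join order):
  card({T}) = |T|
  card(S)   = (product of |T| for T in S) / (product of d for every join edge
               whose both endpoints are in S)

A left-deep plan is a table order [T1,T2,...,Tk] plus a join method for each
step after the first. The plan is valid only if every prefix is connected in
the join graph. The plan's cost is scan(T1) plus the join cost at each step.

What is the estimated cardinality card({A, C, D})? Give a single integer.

Tables in S: A(40), C(20), D(300)
Edges inside S: C-A(d=10), C-D(d=5)
numerator = 40 * 20 * 300 = 240000
denominator = 10 * 5 = 50
card(S) = 240000 / 50 = 4800

4800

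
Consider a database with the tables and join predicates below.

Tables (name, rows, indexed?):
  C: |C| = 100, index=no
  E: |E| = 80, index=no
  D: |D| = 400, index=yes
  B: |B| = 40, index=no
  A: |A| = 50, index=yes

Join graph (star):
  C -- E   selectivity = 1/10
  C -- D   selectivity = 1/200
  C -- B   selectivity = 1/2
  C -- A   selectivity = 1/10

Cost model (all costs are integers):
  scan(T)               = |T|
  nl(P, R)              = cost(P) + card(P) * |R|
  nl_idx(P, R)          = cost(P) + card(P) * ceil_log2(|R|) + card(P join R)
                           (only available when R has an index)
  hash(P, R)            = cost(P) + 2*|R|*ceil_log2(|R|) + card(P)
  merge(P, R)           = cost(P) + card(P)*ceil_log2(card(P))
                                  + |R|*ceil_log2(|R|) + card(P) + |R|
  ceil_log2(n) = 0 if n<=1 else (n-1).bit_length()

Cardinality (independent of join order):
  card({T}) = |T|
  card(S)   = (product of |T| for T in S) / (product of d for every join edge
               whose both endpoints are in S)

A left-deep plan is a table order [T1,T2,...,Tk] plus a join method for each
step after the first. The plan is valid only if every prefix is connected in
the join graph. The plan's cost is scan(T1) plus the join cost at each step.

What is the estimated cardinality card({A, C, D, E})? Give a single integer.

Tables in S: A(50), C(100), D(400), E(80)
Edges inside S: C-E(d=10), C-D(d=200), C-A(d=10)
numerator = 50 * 100 * 400 * 80 = 160000000
denominator = 10 * 200 * 10 = 20000
card(S) = 160000000 / 20000 = 8000

8000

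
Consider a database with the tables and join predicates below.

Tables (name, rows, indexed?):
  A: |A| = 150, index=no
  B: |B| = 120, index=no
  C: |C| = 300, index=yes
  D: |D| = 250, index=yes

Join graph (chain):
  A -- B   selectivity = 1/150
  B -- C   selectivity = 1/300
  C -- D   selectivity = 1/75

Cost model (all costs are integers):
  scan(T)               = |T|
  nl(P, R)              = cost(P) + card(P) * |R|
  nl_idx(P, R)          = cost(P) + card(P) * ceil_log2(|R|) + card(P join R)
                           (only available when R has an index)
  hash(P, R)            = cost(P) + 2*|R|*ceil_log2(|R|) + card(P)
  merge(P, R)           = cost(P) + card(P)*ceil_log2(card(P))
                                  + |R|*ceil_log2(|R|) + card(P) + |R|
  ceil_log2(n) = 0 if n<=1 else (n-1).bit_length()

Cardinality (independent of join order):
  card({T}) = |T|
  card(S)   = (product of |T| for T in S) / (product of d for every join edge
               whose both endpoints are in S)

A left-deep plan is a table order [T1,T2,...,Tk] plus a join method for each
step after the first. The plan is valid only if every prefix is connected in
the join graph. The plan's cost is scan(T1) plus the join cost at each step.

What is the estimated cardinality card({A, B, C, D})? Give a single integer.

400

Tables in S: A(150), B(120), C(300), D(250)
Edges inside S: A-B(d=150), B-C(d=300), C-D(d=75)
numerator = 150 * 120 * 300 * 250 = 1350000000
denominator = 150 * 300 * 75 = 3375000
card(S) = 1350000000 / 3375000 = 400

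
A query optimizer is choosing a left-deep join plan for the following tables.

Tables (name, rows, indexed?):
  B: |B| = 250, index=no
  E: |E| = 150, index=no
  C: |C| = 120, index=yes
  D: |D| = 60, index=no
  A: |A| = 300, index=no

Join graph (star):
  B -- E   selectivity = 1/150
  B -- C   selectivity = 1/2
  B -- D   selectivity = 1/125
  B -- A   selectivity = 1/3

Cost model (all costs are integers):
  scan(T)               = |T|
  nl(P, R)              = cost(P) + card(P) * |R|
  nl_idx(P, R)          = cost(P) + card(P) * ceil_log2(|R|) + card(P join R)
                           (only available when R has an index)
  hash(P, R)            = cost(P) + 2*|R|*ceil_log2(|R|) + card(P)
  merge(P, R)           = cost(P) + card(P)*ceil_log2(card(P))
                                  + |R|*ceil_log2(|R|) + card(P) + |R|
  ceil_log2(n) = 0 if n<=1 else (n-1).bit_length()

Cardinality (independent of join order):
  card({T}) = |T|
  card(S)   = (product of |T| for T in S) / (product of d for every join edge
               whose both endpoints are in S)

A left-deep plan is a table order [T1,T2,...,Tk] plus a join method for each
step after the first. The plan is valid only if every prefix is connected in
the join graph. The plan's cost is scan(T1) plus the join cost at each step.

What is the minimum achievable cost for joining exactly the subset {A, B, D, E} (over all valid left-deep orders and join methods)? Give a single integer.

Selinger DP over subsets of {A,B,D,E}:
  {B}: scan cost=250, card=250
  {E}: scan cost=150, card=150
  {D}: scan cost=60, card=60
  {A}: scan cost=300, card=300
  {BE}: card=250; try (E,hash)→2900, (B,merge)→3750, (E,merge)→3850, (B,hash)→4300, (B,nl)→37650, (E,nl)→37750; best=2900 via (E,hash)
  {BD}: card=120; try (D,hash)→1220, (B,merge)→2730, (D,merge)→2920, (B,hash)→4120, (B,nl)→15060, (D,nl)→15250; best=1220 via (D,hash)
  {AB}: card=25000; try (B,hash)→4600, (A,merge)→5500, (B,merge)→5550, (A,hash)→5900, (A,nl)→75250, (B,nl)→75300; best=4600 via (B,hash)
  {BDE}: card=120; try (E,merge)→3530, (E,hash)→3740, (D,hash)→3870, (D,merge)→5570, (D,nl)→17900, (E,nl)→19220; best=3530 via (E,merge)
  {ABE}: card=25000; try (A,merge)→8150, (A,hash)→8550, (E,hash)→32000, (A,nl)→77900, (E,merge)→405950, (E,nl)→3754600; best=8150 via (A,merge)
  {ABD}: card=12000; try (A,merge)→5180, (A,hash)→6740, (D,hash)→30320, (A,nl)→37220, (D,merge)→405020, (D,nl)→1504600; best=5180 via (A,merge)
  {ABDE}: card=12000; try (A,merge)→7490, (A,hash)→9050, (E,hash)→19580, (D,hash)→33870, (A,nl)→39530, (E,merge)→186530 …(+3); best=7490 via (A,merge)

7490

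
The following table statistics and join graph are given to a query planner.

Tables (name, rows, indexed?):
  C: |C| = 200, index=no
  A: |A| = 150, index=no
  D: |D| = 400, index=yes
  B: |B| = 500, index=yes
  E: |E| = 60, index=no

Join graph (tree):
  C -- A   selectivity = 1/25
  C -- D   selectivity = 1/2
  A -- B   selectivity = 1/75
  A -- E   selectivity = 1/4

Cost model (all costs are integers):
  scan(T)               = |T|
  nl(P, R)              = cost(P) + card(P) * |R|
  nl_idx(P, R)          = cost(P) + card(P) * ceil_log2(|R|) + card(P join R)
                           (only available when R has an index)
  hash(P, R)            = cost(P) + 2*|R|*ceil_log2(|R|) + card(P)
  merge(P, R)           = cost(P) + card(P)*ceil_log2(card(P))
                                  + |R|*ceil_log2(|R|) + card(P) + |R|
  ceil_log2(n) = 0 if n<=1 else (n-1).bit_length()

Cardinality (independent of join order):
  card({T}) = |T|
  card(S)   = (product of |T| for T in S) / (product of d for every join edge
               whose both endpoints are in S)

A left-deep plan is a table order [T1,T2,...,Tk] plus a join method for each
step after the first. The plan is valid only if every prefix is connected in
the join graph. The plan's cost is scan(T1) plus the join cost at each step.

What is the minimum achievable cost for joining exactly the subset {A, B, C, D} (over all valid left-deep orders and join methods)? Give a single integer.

21900

Selinger DP over subsets of {A,B,C,D}:
  {C}: scan cost=200, card=200
  {A}: scan cost=150, card=150
  {D}: scan cost=400, card=400
  {B}: scan cost=500, card=500
  {AC}: card=1200; try (A,hash)→2800, (C,merge)→3300, (A,merge)→3350, (C,hash)→3500, (C,nl)→30150, (A,nl)→30200; best=2800 via (A,hash)
  {CD}: card=40000; try (C,hash)→4000, (D,merge)→6000, (C,merge)→6200, (D,hash)→7600, (D,nl_idx)→42000, (D,nl)→80200 …(+1); best=4000 via (C,hash)
  {AB}: card=1000; try (B,nl_idx)→2500, (A,hash)→3400, (B,merge)→6500, (A,merge)→6850, (B,hash)→9300, (B,nl)→75150 …(+1); best=2500 via (B,nl_idx)
  {ACD}: card=240000; try (D,hash)→11200, (D,merge)→21200, (A,hash)→46400, (D,nl_idx)→253600, (D,nl)→482800, (A,merge)→685350 …(+1); best=11200 via (D,hash)
  {ABC}: card=8000; try (C,hash)→6700, (B,hash)→13000, (C,merge)→15300, (B,nl_idx)→21600, (B,merge)→22200, (C,nl)→202500 …(+1); best=6700 via (C,hash)
  {ABCD}: card=1600000; try (D,hash)→21900, (D,merge)→122700, (B,hash)→260200, (D,nl_idx)→1678700, (D,nl)→3206700, (B,nl_idx)→3771200 …(+2); best=21900 via (D,hash)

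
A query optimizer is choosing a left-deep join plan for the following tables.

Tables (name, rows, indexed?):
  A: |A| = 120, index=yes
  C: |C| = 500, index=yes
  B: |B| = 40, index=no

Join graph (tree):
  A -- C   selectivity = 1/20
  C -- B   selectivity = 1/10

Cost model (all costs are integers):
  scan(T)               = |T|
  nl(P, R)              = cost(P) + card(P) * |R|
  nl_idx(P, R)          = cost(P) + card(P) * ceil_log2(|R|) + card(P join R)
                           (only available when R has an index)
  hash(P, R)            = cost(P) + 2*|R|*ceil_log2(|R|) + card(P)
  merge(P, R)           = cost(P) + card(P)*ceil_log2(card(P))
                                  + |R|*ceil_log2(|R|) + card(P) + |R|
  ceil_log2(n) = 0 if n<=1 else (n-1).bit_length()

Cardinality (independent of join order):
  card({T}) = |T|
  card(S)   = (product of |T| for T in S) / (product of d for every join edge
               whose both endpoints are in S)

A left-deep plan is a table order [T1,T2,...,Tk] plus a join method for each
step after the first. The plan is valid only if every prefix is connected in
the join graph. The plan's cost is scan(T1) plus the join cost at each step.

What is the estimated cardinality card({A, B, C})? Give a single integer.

Tables in S: A(120), B(40), C(500)
Edges inside S: A-C(d=20), C-B(d=10)
numerator = 120 * 40 * 500 = 2400000
denominator = 20 * 10 = 200
card(S) = 2400000 / 200 = 12000

12000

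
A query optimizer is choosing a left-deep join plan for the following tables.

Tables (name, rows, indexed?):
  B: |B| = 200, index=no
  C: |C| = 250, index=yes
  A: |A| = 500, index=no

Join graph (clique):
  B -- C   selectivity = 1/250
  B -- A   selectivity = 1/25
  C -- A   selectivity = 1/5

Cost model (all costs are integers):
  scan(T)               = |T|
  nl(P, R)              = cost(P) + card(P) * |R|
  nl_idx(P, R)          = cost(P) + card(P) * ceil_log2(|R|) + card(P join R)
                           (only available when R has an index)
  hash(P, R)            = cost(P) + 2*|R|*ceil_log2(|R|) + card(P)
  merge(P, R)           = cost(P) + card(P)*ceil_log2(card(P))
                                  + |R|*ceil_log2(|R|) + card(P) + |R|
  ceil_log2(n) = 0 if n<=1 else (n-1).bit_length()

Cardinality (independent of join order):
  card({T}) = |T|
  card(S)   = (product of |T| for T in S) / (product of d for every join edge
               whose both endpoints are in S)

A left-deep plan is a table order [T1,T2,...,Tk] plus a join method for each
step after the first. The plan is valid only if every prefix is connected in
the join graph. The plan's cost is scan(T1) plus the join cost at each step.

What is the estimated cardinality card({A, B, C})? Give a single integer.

Tables in S: A(500), B(200), C(250)
Edges inside S: B-C(d=250), B-A(d=25), C-A(d=5)
numerator = 500 * 200 * 250 = 25000000
denominator = 250 * 25 * 5 = 31250
card(S) = 25000000 / 31250 = 800

800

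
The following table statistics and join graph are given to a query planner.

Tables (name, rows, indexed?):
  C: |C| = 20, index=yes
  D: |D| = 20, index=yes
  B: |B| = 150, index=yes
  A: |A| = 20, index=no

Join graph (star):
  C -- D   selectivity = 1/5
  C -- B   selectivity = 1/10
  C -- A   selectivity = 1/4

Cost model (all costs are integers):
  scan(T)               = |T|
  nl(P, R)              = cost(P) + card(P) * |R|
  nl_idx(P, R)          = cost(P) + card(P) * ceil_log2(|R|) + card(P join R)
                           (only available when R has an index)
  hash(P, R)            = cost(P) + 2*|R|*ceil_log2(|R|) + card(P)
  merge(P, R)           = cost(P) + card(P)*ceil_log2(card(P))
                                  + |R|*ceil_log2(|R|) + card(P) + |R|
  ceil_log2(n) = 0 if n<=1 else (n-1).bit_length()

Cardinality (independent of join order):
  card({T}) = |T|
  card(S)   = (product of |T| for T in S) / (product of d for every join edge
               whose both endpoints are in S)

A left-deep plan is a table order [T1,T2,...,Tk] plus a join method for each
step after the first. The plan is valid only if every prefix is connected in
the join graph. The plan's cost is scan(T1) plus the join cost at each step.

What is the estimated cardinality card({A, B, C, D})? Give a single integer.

6000

Tables in S: A(20), B(150), C(20), D(20)
Edges inside S: C-D(d=5), C-B(d=10), C-A(d=4)
numerator = 20 * 150 * 20 * 20 = 1200000
denominator = 5 * 10 * 4 = 200
card(S) = 1200000 / 200 = 6000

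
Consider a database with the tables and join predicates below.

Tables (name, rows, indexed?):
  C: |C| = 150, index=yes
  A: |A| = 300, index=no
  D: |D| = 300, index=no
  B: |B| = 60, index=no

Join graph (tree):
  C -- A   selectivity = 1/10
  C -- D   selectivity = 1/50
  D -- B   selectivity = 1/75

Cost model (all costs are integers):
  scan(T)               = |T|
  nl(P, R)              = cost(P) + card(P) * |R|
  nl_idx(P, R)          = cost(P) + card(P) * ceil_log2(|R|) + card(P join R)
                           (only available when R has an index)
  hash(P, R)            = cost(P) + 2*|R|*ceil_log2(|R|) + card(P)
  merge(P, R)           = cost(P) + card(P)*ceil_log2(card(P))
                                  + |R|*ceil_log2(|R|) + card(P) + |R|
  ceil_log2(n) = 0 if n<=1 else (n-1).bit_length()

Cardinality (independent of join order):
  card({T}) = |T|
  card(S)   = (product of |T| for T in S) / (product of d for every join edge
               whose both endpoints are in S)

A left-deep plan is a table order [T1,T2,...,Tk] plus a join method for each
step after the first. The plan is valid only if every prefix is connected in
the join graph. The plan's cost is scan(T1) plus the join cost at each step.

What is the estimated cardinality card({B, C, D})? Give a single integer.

720

Tables in S: B(60), C(150), D(300)
Edges inside S: C-D(d=50), D-B(d=75)
numerator = 60 * 150 * 300 = 2700000
denominator = 50 * 75 = 3750
card(S) = 2700000 / 3750 = 720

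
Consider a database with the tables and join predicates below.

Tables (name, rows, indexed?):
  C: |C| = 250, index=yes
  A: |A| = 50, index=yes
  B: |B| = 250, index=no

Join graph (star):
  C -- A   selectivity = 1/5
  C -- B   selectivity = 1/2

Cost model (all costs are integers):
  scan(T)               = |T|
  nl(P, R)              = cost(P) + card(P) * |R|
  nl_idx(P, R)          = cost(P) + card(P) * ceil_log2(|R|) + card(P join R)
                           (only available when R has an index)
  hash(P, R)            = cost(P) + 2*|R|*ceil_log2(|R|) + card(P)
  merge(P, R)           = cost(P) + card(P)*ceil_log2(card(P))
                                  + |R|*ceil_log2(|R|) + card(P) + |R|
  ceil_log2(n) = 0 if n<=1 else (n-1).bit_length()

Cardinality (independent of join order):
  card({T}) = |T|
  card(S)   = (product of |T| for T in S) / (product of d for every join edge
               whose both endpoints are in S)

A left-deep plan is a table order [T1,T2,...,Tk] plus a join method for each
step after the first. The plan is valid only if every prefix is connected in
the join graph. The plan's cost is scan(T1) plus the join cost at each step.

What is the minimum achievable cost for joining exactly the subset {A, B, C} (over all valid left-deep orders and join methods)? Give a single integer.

Selinger DP over subsets of {A,B,C}:
  {C}: scan cost=250, card=250
  {A}: scan cost=50, card=50
  {B}: scan cost=250, card=250
  {AC}: card=2500; try (A,hash)→1100, (C,merge)→2650, (A,merge)→2850, (C,nl_idx)→2950, (C,hash)→4100, (A,nl_idx)→4250 …(+2); best=1100 via (A,hash)
  {BC}: card=31250; try (C,hash)→4500, (B,hash)→4500, (C,merge)→4750, (B,merge)→4750, (C,nl_idx)→33500, (C,nl)→62750 …(+1); best=4500 via (C,hash)
  {ABC}: card=312500; try (B,hash)→7600, (B,merge)→35850, (A,hash)→36350, (A,nl_idx)→504500, (A,merge)→504850, (B,nl)→626100 …(+1); best=7600 via (B,hash)

7600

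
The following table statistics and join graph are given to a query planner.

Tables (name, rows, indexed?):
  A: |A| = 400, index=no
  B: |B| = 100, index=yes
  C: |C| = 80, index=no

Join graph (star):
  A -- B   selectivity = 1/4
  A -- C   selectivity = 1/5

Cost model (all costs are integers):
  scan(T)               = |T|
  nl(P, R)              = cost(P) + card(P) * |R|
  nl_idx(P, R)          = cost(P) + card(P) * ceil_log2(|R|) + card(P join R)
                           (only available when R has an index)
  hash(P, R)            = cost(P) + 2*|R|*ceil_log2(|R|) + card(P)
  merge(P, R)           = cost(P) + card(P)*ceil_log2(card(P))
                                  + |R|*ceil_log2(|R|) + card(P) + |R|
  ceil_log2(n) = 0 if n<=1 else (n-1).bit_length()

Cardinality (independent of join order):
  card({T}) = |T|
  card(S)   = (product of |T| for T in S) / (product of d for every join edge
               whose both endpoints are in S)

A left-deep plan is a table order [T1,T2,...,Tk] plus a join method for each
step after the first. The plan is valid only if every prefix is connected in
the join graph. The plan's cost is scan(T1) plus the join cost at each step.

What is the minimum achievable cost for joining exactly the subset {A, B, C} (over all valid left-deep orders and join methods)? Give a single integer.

Selinger DP over subsets of {A,B,C}:
  {A}: scan cost=400, card=400
  {B}: scan cost=100, card=100
  {C}: scan cost=80, card=80
  {AB}: card=10000; try (B,hash)→2200, (A,merge)→4900, (B,merge)→5200, (A,hash)→7400, (B,nl_idx)→13200, (A,nl)→40100 …(+1); best=2200 via (B,hash)
  {AC}: card=6400; try (C,hash)→1920, (A,merge)→4720, (C,merge)→5040, (A,hash)→7360, (A,nl)→32080, (C,nl)→32400; best=1920 via (C,hash)
  {ABC}: card=160000; try (B,hash)→9720, (C,hash)→13320, (B,merge)→92320, (C,merge)→152840, (B,nl_idx)→206720, (B,nl)→641920 …(+1); best=9720 via (B,hash)

9720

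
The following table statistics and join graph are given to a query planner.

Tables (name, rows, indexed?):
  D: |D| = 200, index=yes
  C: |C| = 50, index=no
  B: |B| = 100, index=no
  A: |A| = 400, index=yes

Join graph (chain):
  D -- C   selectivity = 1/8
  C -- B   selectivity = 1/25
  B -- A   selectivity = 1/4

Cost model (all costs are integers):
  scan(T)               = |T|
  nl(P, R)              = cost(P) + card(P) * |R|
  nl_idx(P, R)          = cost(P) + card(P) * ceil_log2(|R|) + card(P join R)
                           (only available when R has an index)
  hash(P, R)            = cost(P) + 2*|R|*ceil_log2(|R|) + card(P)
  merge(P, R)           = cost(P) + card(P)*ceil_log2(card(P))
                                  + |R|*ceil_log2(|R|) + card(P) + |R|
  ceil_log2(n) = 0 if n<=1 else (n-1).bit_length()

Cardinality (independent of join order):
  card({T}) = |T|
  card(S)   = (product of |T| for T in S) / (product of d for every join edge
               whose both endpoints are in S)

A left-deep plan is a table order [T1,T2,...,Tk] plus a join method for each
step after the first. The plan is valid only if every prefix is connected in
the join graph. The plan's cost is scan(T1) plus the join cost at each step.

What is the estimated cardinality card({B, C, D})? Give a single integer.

5000

Tables in S: B(100), C(50), D(200)
Edges inside S: D-C(d=8), C-B(d=25)
numerator = 100 * 50 * 200 = 1000000
denominator = 8 * 25 = 200
card(S) = 1000000 / 200 = 5000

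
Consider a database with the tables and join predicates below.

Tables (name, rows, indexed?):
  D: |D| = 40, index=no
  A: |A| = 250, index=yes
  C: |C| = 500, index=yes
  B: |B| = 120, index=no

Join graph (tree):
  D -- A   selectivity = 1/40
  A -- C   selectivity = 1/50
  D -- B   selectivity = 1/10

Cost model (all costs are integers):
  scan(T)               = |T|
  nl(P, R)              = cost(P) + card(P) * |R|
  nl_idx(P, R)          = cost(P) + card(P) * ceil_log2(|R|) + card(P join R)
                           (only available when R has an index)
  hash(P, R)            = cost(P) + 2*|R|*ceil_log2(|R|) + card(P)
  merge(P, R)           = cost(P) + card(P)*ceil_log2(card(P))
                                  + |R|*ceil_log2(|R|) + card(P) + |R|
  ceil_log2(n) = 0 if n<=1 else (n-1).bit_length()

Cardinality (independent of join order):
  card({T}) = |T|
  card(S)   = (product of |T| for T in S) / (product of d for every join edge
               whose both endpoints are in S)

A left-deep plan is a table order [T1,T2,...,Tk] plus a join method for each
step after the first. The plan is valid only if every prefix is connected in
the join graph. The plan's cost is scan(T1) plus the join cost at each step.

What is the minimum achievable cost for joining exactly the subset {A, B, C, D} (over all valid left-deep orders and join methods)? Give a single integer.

Selinger DP over subsets of {A,B,C,D}:
  {D}: scan cost=40, card=40
  {A}: scan cost=250, card=250
  {C}: scan cost=500, card=500
  {B}: scan cost=120, card=120
  {AD}: card=250; try (A,nl_idx)→610, (D,hash)→980, (A,merge)→2570, (D,merge)→2780, (A,hash)→4080, (A,nl)→10040 …(+1); best=610 via (A,nl_idx)
  {BD}: card=480; try (D,hash)→720, (B,merge)→1280, (D,merge)→1360, (B,hash)→1760, (B,nl)→4840, (D,nl)→4920; best=720 via (D,hash)
  {AC}: card=2500; try (C,nl_idx)→5000, (A,hash)→5000, (A,nl_idx)→7000, (C,merge)→7500, (A,merge)→7750, (C,hash)→9500 …(+2); best=5000 via (C,nl_idx)
  {ACD}: card=2500; try (C,nl_idx)→5360, (C,merge)→7860, (D,hash)→7980, (C,hash)→9860, (D,merge)→37780, (D,nl)→105000 …(+1); best=5360 via (C,nl_idx)
  {ABD}: card=3000; try (B,hash)→2540, (B,merge)→3820, (A,hash)→5200, (A,nl_idx)→7560, (A,merge)→7770, (B,nl)→30610 …(+1); best=2540 via (B,hash)
  {ABCD}: card=30000; try (B,hash)→9540, (C,hash)→14540, (B,merge)→38820, (C,merge)→46540, (C,nl_idx)→59540, (B,nl)→305360 …(+1); best=9540 via (B,hash)

9540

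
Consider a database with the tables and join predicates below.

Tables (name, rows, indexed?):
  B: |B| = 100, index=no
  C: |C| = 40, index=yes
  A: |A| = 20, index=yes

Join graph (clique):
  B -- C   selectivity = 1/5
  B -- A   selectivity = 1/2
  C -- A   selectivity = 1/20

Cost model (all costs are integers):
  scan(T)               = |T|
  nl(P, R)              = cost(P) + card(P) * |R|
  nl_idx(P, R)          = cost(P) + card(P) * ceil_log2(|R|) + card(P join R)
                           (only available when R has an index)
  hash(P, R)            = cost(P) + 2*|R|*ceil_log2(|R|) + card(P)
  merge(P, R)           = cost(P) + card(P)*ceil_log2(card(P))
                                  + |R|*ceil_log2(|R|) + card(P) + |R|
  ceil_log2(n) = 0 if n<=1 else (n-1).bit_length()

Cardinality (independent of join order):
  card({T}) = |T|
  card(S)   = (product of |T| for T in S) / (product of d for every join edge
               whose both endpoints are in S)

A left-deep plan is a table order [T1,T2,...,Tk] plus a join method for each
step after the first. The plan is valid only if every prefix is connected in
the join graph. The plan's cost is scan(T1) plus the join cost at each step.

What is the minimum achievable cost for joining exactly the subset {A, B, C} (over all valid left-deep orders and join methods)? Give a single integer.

Selinger DP over subsets of {A,B,C}:
  {B}: scan cost=100, card=100
  {C}: scan cost=40, card=40
  {A}: scan cost=20, card=20
  {BC}: card=800; try (C,hash)→680, (B,merge)→1120, (C,merge)→1180, (B,hash)→1480, (C,nl_idx)→1500, (B,nl)→4040 …(+1); best=680 via (C,hash)
  {AB}: card=1000; try (A,hash)→400, (B,merge)→940, (A,merge)→1020, (B,hash)→1440, (A,nl_idx)→1600, (B,nl)→2020 …(+1); best=400 via (A,hash)
  {AC}: card=40; try (C,nl_idx)→180, (A,hash)→280, (A,nl_idx)→280, (C,merge)→420, (A,merge)→440, (C,hash)→520 …(+2); best=180 via (C,nl_idx)
  {ABC}: card=400; try (B,merge)→1260, (B,hash)→1620, (A,hash)→1680, (C,hash)→1880, (B,nl)→4180, (A,nl_idx)→5080 …(+5); best=1260 via (B,merge)

1260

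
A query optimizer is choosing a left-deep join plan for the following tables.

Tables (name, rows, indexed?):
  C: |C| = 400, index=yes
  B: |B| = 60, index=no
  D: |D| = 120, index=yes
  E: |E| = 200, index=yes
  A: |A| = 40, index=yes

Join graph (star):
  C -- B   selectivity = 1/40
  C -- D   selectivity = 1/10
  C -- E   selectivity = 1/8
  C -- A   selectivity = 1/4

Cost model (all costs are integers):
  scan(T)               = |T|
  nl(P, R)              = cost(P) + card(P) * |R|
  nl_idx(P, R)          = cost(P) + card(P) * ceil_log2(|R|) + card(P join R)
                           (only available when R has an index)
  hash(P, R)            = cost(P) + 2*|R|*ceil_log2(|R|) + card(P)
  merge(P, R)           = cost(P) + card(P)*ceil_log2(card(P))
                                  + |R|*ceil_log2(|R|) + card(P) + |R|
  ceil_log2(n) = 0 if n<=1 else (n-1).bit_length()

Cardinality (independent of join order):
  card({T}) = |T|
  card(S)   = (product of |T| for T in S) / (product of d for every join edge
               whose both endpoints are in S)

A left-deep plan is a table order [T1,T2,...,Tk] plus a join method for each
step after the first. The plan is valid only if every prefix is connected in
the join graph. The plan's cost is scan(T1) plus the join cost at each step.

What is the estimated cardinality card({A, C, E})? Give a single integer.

100000

Tables in S: A(40), C(400), E(200)
Edges inside S: C-E(d=8), C-A(d=4)
numerator = 40 * 400 * 200 = 3200000
denominator = 8 * 4 = 32
card(S) = 3200000 / 32 = 100000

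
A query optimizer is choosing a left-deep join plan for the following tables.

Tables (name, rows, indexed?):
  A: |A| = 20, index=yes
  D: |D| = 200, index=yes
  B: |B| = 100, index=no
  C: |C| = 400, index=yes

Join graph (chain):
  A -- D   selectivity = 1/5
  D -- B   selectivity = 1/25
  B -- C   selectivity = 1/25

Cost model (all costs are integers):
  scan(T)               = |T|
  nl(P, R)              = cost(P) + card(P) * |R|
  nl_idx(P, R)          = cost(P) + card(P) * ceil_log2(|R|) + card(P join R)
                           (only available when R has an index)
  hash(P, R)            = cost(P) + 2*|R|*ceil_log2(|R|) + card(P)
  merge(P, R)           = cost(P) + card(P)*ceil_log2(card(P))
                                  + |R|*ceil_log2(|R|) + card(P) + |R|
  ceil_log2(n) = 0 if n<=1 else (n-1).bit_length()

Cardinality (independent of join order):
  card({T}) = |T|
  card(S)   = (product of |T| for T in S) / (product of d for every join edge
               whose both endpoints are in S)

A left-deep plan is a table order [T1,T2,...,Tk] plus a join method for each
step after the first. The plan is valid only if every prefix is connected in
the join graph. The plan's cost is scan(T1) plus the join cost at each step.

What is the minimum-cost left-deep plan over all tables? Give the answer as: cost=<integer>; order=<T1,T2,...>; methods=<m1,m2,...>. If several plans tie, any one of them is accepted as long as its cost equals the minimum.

Selinger DP (subsets sized 1..n):
  {A}: scan cost=20, card=20
  {D}: scan cost=200, card=200
  {B}: scan cost=100, card=100
  {C}: scan cost=400, card=400
  {AD}: card=800; try (A,hash)→600, (D,nl_idx)→980, (D,merge)→1940, (A,nl_idx)→2000, (A,merge)→2120, (D,hash)→3240 …(+2); best=600 via (A,hash)
  {BD}: card=800; try (D,nl_idx)→1700, (B,hash)→1800, (D,merge)→2700, (B,merge)→2800, (D,hash)→3400, (D,nl)→20100 …(+1); best=1700 via (D,nl_idx)
  {BC}: card=1600; try (B,hash)→2200, (C,nl_idx)→2600, (C,merge)→4900, (B,merge)→5200, (C,hash)→7400, (C,nl)→40100 …(+1); best=2200 via (B,hash)
  {ABD}: card=3200; try (A,hash)→2700, (B,hash)→2800, (A,nl_idx)→8900, (B,merge)→10200, (A,merge)→10620, (A,nl)→17700 …(+1); best=2700 via (A,hash)
  {BCD}: card=12800; try (D,hash)→7000, (C,hash)→9700, (C,merge)→14500, (C,nl_idx)→21700, (D,merge)→23200, (D,nl_idx)→27800 …(+2); best=7000 via (D,hash)
  {ABCD}: card=51200; try (C,hash)→13100, (A,hash)→20000, (C,merge)→48300, (C,nl_idx)→82700, (A,nl_idx)→122200, (A,merge)→199120 …(+2); best=13100 via (C,hash)

cost=13100; order=B,D,A,C; methods=nl_idx,hash,hash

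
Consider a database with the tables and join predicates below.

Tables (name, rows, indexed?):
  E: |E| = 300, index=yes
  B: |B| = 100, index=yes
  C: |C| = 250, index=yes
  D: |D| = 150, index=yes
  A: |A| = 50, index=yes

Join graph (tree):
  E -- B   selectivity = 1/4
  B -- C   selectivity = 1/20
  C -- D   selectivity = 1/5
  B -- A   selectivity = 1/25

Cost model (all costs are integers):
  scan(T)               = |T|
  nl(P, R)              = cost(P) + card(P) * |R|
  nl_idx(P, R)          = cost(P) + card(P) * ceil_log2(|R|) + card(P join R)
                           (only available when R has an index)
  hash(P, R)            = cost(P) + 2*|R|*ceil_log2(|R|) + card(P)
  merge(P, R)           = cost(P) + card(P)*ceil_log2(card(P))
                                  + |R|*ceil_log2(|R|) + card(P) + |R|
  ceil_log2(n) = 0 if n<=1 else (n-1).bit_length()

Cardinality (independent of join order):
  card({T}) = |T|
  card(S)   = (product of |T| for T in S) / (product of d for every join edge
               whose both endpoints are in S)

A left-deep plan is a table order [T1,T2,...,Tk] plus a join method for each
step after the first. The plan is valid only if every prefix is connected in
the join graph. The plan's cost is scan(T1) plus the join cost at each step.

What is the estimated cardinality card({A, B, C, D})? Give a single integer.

Tables in S: A(50), B(100), C(250), D(150)
Edges inside S: B-C(d=20), C-D(d=5), B-A(d=25)
numerator = 50 * 100 * 250 * 150 = 187500000
denominator = 20 * 5 * 25 = 2500
card(S) = 187500000 / 2500 = 75000

75000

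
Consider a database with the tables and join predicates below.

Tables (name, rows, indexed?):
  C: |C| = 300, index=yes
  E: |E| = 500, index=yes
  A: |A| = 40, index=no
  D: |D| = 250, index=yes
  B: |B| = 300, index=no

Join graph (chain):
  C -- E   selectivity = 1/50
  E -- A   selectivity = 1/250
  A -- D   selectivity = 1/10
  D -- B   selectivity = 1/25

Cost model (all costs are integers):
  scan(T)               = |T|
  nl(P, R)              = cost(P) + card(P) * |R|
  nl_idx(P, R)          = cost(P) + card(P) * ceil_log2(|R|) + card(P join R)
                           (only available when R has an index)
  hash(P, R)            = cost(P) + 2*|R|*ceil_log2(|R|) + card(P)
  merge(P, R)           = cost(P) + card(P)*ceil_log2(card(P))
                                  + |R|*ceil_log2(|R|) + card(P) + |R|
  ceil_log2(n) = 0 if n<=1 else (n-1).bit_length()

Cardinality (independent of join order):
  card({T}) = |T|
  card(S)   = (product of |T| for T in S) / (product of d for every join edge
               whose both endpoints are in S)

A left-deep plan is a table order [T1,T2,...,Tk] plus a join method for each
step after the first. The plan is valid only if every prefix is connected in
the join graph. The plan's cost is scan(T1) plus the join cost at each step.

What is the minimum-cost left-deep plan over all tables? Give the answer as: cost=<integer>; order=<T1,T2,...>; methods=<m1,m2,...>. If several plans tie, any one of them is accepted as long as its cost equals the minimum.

Selinger DP (subsets sized 1..n):
  {C}: scan cost=300, card=300
  {E}: scan cost=500, card=500
  {A}: scan cost=40, card=40
  {D}: scan cost=250, card=250
  {B}: scan cost=300, card=300
  {CE}: card=3000; try (E,nl_idx)→6000, (C,hash)→6400, (C,nl_idx)→8000, (E,merge)→8300, (C,merge)→8500, (E,hash)→9600 …(+2); best=6000 via (E,nl_idx)
  {AE}: card=80; try (E,nl_idx)→480, (A,hash)→1480, (E,merge)→5320, (A,merge)→5780, (E,hash)→9080, (E,nl)→20040 …(+1); best=480 via (E,nl_idx)
  {AD}: card=1000; try (A,hash)→980, (D,nl_idx)→1360, (D,merge)→2570, (A,merge)→2780, (D,hash)→4080, (D,nl)→10040 …(+1); best=980 via (A,hash)
  {BD}: card=3000; try (D,hash)→4600, (B,merge)→5500, (D,merge)→5550, (D,nl_idx)→5700, (B,hash)→5900, (B,nl)→75250 …(+1); best=4600 via (D,hash)
  {ACE}: card=480; try (C,nl_idx)→1680, (C,merge)→4120, (C,hash)→5960, (A,hash)→9480, (C,nl)→24480, (A,merge)→45280 …(+1); best=1680 via (C,nl_idx)
  {ADE}: card=2000; try (D,nl_idx)→3120, (D,merge)→3370, (D,hash)→4560, (E,hash)→10980, (E,nl_idx)→11980, (E,merge)→16980 …(+2); best=3120 via (D,nl_idx)
  {ABD}: card=12000; try (B,hash)→7380, (A,hash)→8080, (B,merge)→14980, (A,merge)→43880, (A,nl)→124600, (B,nl)→300980; best=7380 via (B,hash)
  {ACDE}: card=12000; try (D,hash)→6160, (D,merge)→8730, (C,hash)→10520, (D,nl_idx)→17520, (C,merge)→30120, (C,nl_idx)→33120 …(+2); best=6160 via (D,hash)
  {ABDE}: card=24000; try (B,hash)→10520, (E,hash)→28380, (B,merge)→30120, (E,nl_idx)→139380, (E,merge)→192380, (B,nl)→603120 …(+1); best=10520 via (B,hash)
  {ABCDE}: card=144000; try (B,hash)→23560, (C,hash)→39920, (B,merge)→189160, (C,nl_idx)→370520, (C,merge)→397520, (B,nl)→3606160 …(+1); best=23560 via (B,hash)

cost=23560; order=A,E,C,D,B; methods=nl_idx,nl_idx,hash,hash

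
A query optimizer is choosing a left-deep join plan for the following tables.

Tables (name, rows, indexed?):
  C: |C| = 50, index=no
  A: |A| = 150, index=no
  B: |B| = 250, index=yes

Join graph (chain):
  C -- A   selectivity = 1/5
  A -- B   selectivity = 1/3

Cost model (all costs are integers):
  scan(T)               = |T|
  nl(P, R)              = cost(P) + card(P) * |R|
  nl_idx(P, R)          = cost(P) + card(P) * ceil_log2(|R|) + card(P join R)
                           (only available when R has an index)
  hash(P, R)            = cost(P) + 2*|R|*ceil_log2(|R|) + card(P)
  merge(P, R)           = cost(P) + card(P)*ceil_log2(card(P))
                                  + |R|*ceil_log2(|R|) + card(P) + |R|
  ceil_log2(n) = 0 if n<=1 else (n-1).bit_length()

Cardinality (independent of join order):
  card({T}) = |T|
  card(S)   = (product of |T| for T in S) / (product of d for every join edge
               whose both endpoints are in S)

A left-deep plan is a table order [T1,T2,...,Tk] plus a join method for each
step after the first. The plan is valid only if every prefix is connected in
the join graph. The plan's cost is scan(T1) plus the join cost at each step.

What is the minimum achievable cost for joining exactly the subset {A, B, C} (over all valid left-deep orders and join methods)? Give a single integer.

Selinger DP over subsets of {A,B,C}:
  {C}: scan cost=50, card=50
  {A}: scan cost=150, card=150
  {B}: scan cost=250, card=250
  {AC}: card=1500; try (C,hash)→900, (A,merge)→1750, (C,merge)→1850, (A,hash)→2500, (A,nl)→7550, (C,nl)→7650; best=900 via (C,hash)
  {AB}: card=12500; try (A,hash)→2900, (B,merge)→3750, (A,merge)→3850, (B,hash)→4300, (B,nl_idx)→13850, (B,nl)→37650 …(+1); best=2900 via (A,hash)
  {ABC}: card=125000; try (B,hash)→6400, (C,hash)→16000, (B,merge)→21150, (B,nl_idx)→137900, (C,merge)→190750, (B,nl)→375900 …(+1); best=6400 via (B,hash)

6400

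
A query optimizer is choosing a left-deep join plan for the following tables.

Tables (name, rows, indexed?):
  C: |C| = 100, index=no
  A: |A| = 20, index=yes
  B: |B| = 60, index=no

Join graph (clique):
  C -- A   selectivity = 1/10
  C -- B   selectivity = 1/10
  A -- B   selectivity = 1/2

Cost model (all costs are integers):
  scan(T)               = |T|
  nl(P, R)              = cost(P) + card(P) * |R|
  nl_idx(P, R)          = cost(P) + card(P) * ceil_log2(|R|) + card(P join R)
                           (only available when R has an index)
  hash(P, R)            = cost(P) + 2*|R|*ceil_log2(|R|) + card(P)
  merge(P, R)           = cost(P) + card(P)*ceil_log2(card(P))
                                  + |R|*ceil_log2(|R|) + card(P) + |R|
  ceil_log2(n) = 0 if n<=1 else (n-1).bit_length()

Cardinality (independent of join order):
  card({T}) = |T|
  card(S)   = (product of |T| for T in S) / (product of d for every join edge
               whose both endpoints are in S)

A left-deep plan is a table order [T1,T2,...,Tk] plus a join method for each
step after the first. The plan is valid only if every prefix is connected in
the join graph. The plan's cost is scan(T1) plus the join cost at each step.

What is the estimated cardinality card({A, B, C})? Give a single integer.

Tables in S: A(20), B(60), C(100)
Edges inside S: C-A(d=10), C-B(d=10), A-B(d=2)
numerator = 20 * 60 * 100 = 120000
denominator = 10 * 10 * 2 = 200
card(S) = 120000 / 200 = 600

600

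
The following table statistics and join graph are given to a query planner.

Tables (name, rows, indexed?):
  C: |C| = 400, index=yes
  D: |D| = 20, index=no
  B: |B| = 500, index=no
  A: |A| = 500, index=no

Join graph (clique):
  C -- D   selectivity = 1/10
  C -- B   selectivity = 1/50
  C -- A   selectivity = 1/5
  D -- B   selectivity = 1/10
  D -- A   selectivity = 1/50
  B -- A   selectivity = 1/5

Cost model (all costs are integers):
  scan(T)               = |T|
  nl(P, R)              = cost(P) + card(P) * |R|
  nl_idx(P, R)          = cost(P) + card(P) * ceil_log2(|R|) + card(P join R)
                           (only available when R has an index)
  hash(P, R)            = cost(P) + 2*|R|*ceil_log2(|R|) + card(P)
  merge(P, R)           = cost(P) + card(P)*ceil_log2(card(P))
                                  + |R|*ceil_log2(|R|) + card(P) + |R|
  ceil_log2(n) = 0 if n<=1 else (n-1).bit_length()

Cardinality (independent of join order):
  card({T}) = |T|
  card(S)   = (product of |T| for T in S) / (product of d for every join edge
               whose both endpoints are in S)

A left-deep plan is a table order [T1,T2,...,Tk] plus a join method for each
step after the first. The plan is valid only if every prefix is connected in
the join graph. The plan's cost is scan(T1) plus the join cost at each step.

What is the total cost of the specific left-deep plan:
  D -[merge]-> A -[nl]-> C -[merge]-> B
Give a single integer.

step 1: scan D: cost=20, card=20
step 2: join A via merge
    card(P join A) = 20*500/(50) = 200
    cost = 20 + 20*5 + 500*9 + 20 + 500 = 5140
step 3: join C via nl
    card(P join C) = 200*400/(10*5) = 1600
    cost = 5140 + 200*400 = 85140
step 4: join B via merge
    card(P join B) = 1600*500/(50*10*5) = 320
    cost = 85140 + 1600*11 + 500*9 + 1600 + 500 = 109340

109340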